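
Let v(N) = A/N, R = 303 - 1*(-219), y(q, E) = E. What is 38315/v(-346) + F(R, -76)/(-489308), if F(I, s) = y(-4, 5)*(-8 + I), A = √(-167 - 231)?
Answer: -1285/244654 + 6628495*I*√398/199 ≈ -0.0052523 + 6.6451e+5*I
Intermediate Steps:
A = I*√398 (A = √(-398) = I*√398 ≈ 19.95*I)
R = 522 (R = 303 + 219 = 522)
v(N) = I*√398/N (v(N) = (I*√398)/N = I*√398/N)
F(I, s) = -40 + 5*I (F(I, s) = 5*(-8 + I) = -40 + 5*I)
38315/v(-346) + F(R, -76)/(-489308) = 38315/((I*√398/(-346))) + (-40 + 5*522)/(-489308) = 38315/((I*√398*(-1/346))) + (-40 + 2610)*(-1/489308) = 38315/((-I*√398/346)) + 2570*(-1/489308) = 38315*(173*I*√398/199) - 1285/244654 = 6628495*I*√398/199 - 1285/244654 = -1285/244654 + 6628495*I*√398/199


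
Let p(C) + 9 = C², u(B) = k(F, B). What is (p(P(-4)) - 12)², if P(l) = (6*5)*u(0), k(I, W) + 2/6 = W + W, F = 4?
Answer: 6241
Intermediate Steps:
k(I, W) = -⅓ + 2*W (k(I, W) = -⅓ + (W + W) = -⅓ + 2*W)
u(B) = -⅓ + 2*B
P(l) = -10 (P(l) = (6*5)*(-⅓ + 2*0) = 30*(-⅓ + 0) = 30*(-⅓) = -10)
p(C) = -9 + C²
(p(P(-4)) - 12)² = ((-9 + (-10)²) - 12)² = ((-9 + 100) - 12)² = (91 - 12)² = 79² = 6241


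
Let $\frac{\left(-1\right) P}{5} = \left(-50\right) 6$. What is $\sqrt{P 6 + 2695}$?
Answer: $\sqrt{11695} \approx 108.14$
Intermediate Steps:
$P = 1500$ ($P = - 5 \left(\left(-50\right) 6\right) = \left(-5\right) \left(-300\right) = 1500$)
$\sqrt{P 6 + 2695} = \sqrt{1500 \cdot 6 + 2695} = \sqrt{9000 + 2695} = \sqrt{11695}$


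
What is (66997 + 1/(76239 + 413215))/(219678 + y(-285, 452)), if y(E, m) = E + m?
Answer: 32791949639/107604014630 ≈ 0.30475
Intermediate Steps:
(66997 + 1/(76239 + 413215))/(219678 + y(-285, 452)) = (66997 + 1/(76239 + 413215))/(219678 + (-285 + 452)) = (66997 + 1/489454)/(219678 + 167) = (66997 + 1/489454)/219845 = (32791949639/489454)*(1/219845) = 32791949639/107604014630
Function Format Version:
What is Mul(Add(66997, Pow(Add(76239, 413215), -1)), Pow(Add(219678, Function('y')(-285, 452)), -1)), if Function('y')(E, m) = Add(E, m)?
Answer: Rational(32791949639, 107604014630) ≈ 0.30475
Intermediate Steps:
Mul(Add(66997, Pow(Add(76239, 413215), -1)), Pow(Add(219678, Function('y')(-285, 452)), -1)) = Mul(Add(66997, Pow(Add(76239, 413215), -1)), Pow(Add(219678, Add(-285, 452)), -1)) = Mul(Add(66997, Pow(489454, -1)), Pow(Add(219678, 167), -1)) = Mul(Add(66997, Rational(1, 489454)), Pow(219845, -1)) = Mul(Rational(32791949639, 489454), Rational(1, 219845)) = Rational(32791949639, 107604014630)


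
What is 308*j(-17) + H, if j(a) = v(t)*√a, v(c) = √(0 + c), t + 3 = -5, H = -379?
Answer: -379 - 616*√34 ≈ -3970.9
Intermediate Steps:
t = -8 (t = -3 - 5 = -8)
v(c) = √c
j(a) = 2*I*√2*√a (j(a) = √(-8)*√a = (2*I*√2)*√a = 2*I*√2*√a)
308*j(-17) + H = 308*(2*I*√2*√(-17)) - 379 = 308*(2*I*√2*(I*√17)) - 379 = 308*(-2*√34) - 379 = -616*√34 - 379 = -379 - 616*√34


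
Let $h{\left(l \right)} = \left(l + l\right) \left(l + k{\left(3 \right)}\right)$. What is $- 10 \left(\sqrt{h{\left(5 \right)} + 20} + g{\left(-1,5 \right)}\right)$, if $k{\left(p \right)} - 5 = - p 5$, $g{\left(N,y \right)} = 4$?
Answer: $-40 - 10 i \sqrt{30} \approx -40.0 - 54.772 i$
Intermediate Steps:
$k{\left(p \right)} = 5 - 5 p$ ($k{\left(p \right)} = 5 + - p 5 = 5 - 5 p$)
$h{\left(l \right)} = 2 l \left(-10 + l\right)$ ($h{\left(l \right)} = \left(l + l\right) \left(l + \left(5 - 15\right)\right) = 2 l \left(l + \left(5 - 15\right)\right) = 2 l \left(l - 10\right) = 2 l \left(-10 + l\right)$)
$- 10 \left(\sqrt{h{\left(5 \right)} + 20} + g{\left(-1,5 \right)}\right) = - 10 \left(\sqrt{2 \cdot 5 \left(-10 + 5\right) + 20} + 4\right) = - 10 \left(\sqrt{2 \cdot 5 \left(-5\right) + 20} + 4\right) = - 10 \left(\sqrt{-50 + 20} + 4\right) = - 10 \left(\sqrt{-30} + 4\right) = - 10 \left(i \sqrt{30} + 4\right) = - 10 \left(4 + i \sqrt{30}\right) = -40 - 10 i \sqrt{30}$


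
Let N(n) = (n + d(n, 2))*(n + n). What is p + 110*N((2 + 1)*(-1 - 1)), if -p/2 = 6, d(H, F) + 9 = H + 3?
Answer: 23748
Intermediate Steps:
d(H, F) = -6 + H (d(H, F) = -9 + (H + 3) = -9 + (3 + H) = -6 + H)
p = -12 (p = -2*6 = -12)
N(n) = 2*n*(-6 + 2*n) (N(n) = (n + (-6 + n))*(n + n) = (-6 + 2*n)*(2*n) = 2*n*(-6 + 2*n))
p + 110*N((2 + 1)*(-1 - 1)) = -12 + 110*(4*((2 + 1)*(-1 - 1))*(-3 + (2 + 1)*(-1 - 1))) = -12 + 110*(4*(3*(-2))*(-3 + 3*(-2))) = -12 + 110*(4*(-6)*(-3 - 6)) = -12 + 110*(4*(-6)*(-9)) = -12 + 110*216 = -12 + 23760 = 23748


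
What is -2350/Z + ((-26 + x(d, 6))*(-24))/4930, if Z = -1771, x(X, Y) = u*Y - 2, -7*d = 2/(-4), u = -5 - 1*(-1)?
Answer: 6897854/4365515 ≈ 1.5801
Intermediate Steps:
u = -4 (u = -5 + 1 = -4)
d = 1/14 (d = -2/(7*(-4)) = -2*(-1)/(7*4) = -⅐*(-½) = 1/14 ≈ 0.071429)
x(X, Y) = -2 - 4*Y (x(X, Y) = -4*Y - 2 = -2 - 4*Y)
-2350/Z + ((-26 + x(d, 6))*(-24))/4930 = -2350/(-1771) + ((-26 + (-2 - 4*6))*(-24))/4930 = -2350*(-1/1771) + ((-26 + (-2 - 24))*(-24))*(1/4930) = 2350/1771 + ((-26 - 26)*(-24))*(1/4930) = 2350/1771 - 52*(-24)*(1/4930) = 2350/1771 + 1248*(1/4930) = 2350/1771 + 624/2465 = 6897854/4365515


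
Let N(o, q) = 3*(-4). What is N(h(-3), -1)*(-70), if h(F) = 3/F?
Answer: 840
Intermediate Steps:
N(o, q) = -12
N(h(-3), -1)*(-70) = -12*(-70) = 840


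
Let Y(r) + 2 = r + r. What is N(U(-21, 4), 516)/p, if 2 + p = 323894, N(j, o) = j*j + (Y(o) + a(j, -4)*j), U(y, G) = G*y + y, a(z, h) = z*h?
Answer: -32045/323892 ≈ -0.098937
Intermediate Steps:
Y(r) = -2 + 2*r (Y(r) = -2 + (r + r) = -2 + 2*r)
a(z, h) = h*z
U(y, G) = y + G*y
N(j, o) = -2 - 3*j² + 2*o (N(j, o) = j*j + ((-2 + 2*o) + (-4*j)*j) = j² + ((-2 + 2*o) - 4*j²) = j² + (-2 - 4*j² + 2*o) = -2 - 3*j² + 2*o)
p = 323892 (p = -2 + 323894 = 323892)
N(U(-21, 4), 516)/p = (-2 - 3*441*(1 + 4)² + 2*516)/323892 = (-2 - 3*(-21*5)² + 1032)*(1/323892) = (-2 - 3*(-105)² + 1032)*(1/323892) = (-2 - 3*11025 + 1032)*(1/323892) = (-2 - 33075 + 1032)*(1/323892) = -32045*1/323892 = -32045/323892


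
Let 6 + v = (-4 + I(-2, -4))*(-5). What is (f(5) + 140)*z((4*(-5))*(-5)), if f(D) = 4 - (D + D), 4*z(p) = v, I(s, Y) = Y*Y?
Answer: -2211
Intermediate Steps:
I(s, Y) = Y²
v = -66 (v = -6 + (-4 + (-4)²)*(-5) = -6 + (-4 + 16)*(-5) = -6 + 12*(-5) = -6 - 60 = -66)
z(p) = -33/2 (z(p) = (¼)*(-66) = -33/2)
f(D) = 4 - 2*D
(f(5) + 140)*z((4*(-5))*(-5)) = ((4 - 2*5) + 140)*(-33/2) = ((4 - 10) + 140)*(-33/2) = (-6 + 140)*(-33/2) = 134*(-33/2) = -2211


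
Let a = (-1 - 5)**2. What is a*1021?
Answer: 36756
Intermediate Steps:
a = 36 (a = (-6)**2 = 36)
a*1021 = 36*1021 = 36756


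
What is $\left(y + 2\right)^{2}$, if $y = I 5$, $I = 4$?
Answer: $484$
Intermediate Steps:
$y = 20$ ($y = 4 \cdot 5 = 20$)
$\left(y + 2\right)^{2} = \left(20 + 2\right)^{2} = 22^{2} = 484$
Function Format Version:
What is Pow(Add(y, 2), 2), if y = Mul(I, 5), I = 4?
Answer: 484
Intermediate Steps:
y = 20 (y = Mul(4, 5) = 20)
Pow(Add(y, 2), 2) = Pow(Add(20, 2), 2) = Pow(22, 2) = 484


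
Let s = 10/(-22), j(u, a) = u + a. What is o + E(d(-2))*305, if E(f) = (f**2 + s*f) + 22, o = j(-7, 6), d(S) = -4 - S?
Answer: 90269/11 ≈ 8206.3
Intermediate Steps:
j(u, a) = a + u
s = -5/11 (s = 10*(-1/22) = -5/11 ≈ -0.45455)
o = -1 (o = 6 - 7 = -1)
E(f) = 22 + f**2 - 5*f/11 (E(f) = (f**2 - 5*f/11) + 22 = 22 + f**2 - 5*f/11)
o + E(d(-2))*305 = -1 + (22 + (-4 - 1*(-2))**2 - 5*(-4 - 1*(-2))/11)*305 = -1 + (22 + (-4 + 2)**2 - 5*(-4 + 2)/11)*305 = -1 + (22 + (-2)**2 - 5/11*(-2))*305 = -1 + (22 + 4 + 10/11)*305 = -1 + (296/11)*305 = -1 + 90280/11 = 90269/11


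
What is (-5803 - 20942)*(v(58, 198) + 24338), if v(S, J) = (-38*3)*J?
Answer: -47231670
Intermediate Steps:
v(S, J) = -114*J
(-5803 - 20942)*(v(58, 198) + 24338) = (-5803 - 20942)*(-114*198 + 24338) = -26745*(-22572 + 24338) = -26745*1766 = -47231670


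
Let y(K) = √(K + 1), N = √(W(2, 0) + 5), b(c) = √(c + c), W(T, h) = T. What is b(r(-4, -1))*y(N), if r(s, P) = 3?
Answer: √(6 + 6*√7) ≈ 4.6770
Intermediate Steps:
b(c) = √2*√c (b(c) = √(2*c) = √2*√c)
N = √7 (N = √(2 + 5) = √7 ≈ 2.6458)
y(K) = √(1 + K)
b(r(-4, -1))*y(N) = (√2*√3)*√(1 + √7) = √6*√(1 + √7)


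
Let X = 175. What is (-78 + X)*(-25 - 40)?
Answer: -6305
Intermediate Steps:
(-78 + X)*(-25 - 40) = (-78 + 175)*(-25 - 40) = 97*(-65) = -6305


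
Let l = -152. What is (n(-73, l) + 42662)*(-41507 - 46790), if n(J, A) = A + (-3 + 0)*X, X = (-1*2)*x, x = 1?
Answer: -3754035252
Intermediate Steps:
X = -2 (X = -1*2*1 = -2*1 = -2)
n(J, A) = 6 + A (n(J, A) = A + (-3 + 0)*(-2) = A - 3*(-2) = A + 6 = 6 + A)
(n(-73, l) + 42662)*(-41507 - 46790) = ((6 - 152) + 42662)*(-41507 - 46790) = (-146 + 42662)*(-88297) = 42516*(-88297) = -3754035252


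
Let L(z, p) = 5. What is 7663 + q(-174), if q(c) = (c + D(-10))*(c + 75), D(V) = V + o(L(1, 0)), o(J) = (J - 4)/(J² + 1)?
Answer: 672755/26 ≈ 25875.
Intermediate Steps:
o(J) = (-4 + J)/(1 + J²)
D(V) = 1/26 + V (D(V) = V + (-4 + 5)/(1 + 5²) = V + 1/(1 + 25) = V + 1/26 = 1/26 + V)
q(c) = (75 + c)*(-259/26 + c) (q(c) = (c + (1/26 - 10))*(c + 75) = (c - 259/26)*(75 + c) = (-259/26 + c)*(75 + c) = (75 + c)*(-259/26 + c))
7663 + q(-174) = 7663 + (-19425/26 + (-174)² + (1691/26)*(-174)) = 7663 + (-19425/26 + 30276 - 147117/13) = 7663 + 473517/26 = 672755/26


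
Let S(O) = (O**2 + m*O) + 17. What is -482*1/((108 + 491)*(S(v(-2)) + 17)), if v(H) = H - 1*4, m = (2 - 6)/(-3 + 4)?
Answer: -241/28153 ≈ -0.0085604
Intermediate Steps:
m = -4 (m = -4/1 = -4*1 = -4)
v(H) = -4 + H (v(H) = H - 4 = -4 + H)
S(O) = 17 + O**2 - 4*O (S(O) = (O**2 - 4*O) + 17 = 17 + O**2 - 4*O)
-482*1/((108 + 491)*(S(v(-2)) + 17)) = -482*1/((108 + 491)*((17 + (-4 - 2)**2 - 4*(-4 - 2)) + 17)) = -482*1/(599*((17 + (-6)**2 - 4*(-6)) + 17)) = -482*1/(599*((17 + 36 + 24) + 17)) = -482*1/(599*(77 + 17)) = -482/(94*599) = -482/56306 = -482*1/56306 = -241/28153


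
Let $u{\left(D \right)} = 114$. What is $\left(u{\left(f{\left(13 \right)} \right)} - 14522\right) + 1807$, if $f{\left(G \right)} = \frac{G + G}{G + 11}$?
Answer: $-12601$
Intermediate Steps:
$f{\left(G \right)} = \frac{2 G}{11 + G}$
$\left(u{\left(f{\left(13 \right)} \right)} - 14522\right) + 1807 = \left(114 - 14522\right) + 1807 = -14408 + 1807 = -12601$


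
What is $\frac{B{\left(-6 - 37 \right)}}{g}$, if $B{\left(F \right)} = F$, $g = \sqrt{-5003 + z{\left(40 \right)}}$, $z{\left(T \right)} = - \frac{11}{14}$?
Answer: $\frac{43 i \sqrt{980742}}{70053} \approx 0.60788 i$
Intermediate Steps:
$z{\left(T \right)} = - \frac{11}{14}$ ($z{\left(T \right)} = \left(-11\right) \frac{1}{14} = - \frac{11}{14}$)
$g = \frac{i \sqrt{980742}}{14}$ ($g = \sqrt{-5003 - \frac{11}{14}} = \sqrt{- \frac{70053}{14}} = \frac{i \sqrt{980742}}{14} \approx 70.737 i$)
$\frac{B{\left(-6 - 37 \right)}}{g} = \frac{-6 - 37}{\frac{1}{14} i \sqrt{980742}} = - 43 \left(- \frac{i \sqrt{980742}}{70053}\right) = \frac{43 i \sqrt{980742}}{70053}$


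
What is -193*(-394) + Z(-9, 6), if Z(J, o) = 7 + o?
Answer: 76055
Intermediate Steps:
-193*(-394) + Z(-9, 6) = -193*(-394) + (7 + 6) = 76042 + 13 = 76055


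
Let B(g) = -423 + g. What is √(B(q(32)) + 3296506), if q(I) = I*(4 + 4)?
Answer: √3296339 ≈ 1815.6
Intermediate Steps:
q(I) = 8*I (q(I) = I*8 = 8*I)
√(B(q(32)) + 3296506) = √((-423 + 8*32) + 3296506) = √((-423 + 256) + 3296506) = √(-167 + 3296506) = √3296339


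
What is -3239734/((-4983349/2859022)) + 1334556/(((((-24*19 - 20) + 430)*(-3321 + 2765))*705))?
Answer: 13917696523755775657/7487930373910 ≈ 1.8587e+6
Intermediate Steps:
-3239734/((-4983349/2859022)) + 1334556/(((((-24*19 - 20) + 430)*(-3321 + 2765))*705)) = -3239734/((-4983349*1/2859022)) + 1334556/(((((-456 - 20) + 430)*(-556))*705)) = -3239734/(-4983349/2859022) + 1334556/((((-476 + 430)*(-556))*705)) = -3239734*(-2859022/4983349) + 1334556/((-46*(-556)*705)) = 9262470780148/4983349 + 1334556/((25576*705)) = 9262470780148/4983349 + 1334556/18031080 = 9262470780148/4983349 + 1334556*(1/18031080) = 9262470780148/4983349 + 111213/1502590 = 13917696523755775657/7487930373910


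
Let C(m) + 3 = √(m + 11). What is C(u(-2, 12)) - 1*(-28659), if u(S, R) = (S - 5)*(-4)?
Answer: 28656 + √39 ≈ 28662.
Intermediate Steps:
u(S, R) = 20 - 4*S (u(S, R) = (-5 + S)*(-4) = 20 - 4*S)
C(m) = -3 + √(11 + m) (C(m) = -3 + √(m + 11) = -3 + √(11 + m))
C(u(-2, 12)) - 1*(-28659) = (-3 + √(11 + (20 - 4*(-2)))) - 1*(-28659) = (-3 + √(11 + (20 + 8))) + 28659 = (-3 + √(11 + 28)) + 28659 = (-3 + √39) + 28659 = 28656 + √39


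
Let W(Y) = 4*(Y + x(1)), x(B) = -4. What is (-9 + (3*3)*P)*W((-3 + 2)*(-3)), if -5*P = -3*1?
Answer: 72/5 ≈ 14.400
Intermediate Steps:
P = ⅗ (P = -(-3)/5 = -⅕*(-3) = ⅗ ≈ 0.60000)
W(Y) = -16 + 4*Y (W(Y) = 4*(Y - 4) = 4*(-4 + Y) = -16 + 4*Y)
(-9 + (3*3)*P)*W((-3 + 2)*(-3)) = (-9 + (3*3)*(⅗))*(-16 + 4*((-3 + 2)*(-3))) = (-9 + 9*(⅗))*(-16 + 4*(-1*(-3))) = (-9 + 27/5)*(-16 + 4*3) = -18*(-16 + 12)/5 = -18/5*(-4) = 72/5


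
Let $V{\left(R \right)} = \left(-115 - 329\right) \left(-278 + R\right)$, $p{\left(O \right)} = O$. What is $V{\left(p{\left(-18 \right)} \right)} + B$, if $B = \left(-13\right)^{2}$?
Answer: $131593$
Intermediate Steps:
$B = 169$
$V{\left(R \right)} = 123432 - 444 R$ ($V{\left(R \right)} = - 444 \left(-278 + R\right) = 123432 - 444 R$)
$V{\left(p{\left(-18 \right)} \right)} + B = \left(123432 - -7992\right) + 169 = \left(123432 + 7992\right) + 169 = 131424 + 169 = 131593$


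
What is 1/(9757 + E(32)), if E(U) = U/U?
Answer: 1/9758 ≈ 0.00010248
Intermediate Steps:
E(U) = 1
1/(9757 + E(32)) = 1/(9757 + 1) = 1/9758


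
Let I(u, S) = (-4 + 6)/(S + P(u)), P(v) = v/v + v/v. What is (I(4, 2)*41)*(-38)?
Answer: -779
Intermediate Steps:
P(v) = 2 (P(v) = 1 + 1 = 2)
I(u, S) = 2/(2 + S) (I(u, S) = (-4 + 6)/(S + 2) = 2/(2 + S))
(I(4, 2)*41)*(-38) = ((2/(2 + 2))*41)*(-38) = ((2/4)*41)*(-38) = ((2*(1/4))*41)*(-38) = ((1/2)*41)*(-38) = (41/2)*(-38) = -779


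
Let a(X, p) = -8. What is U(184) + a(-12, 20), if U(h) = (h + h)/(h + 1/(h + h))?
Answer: -406280/67713 ≈ -6.0000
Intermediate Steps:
U(h) = 2*h/(h + 1/(2*h)) (U(h) = (2*h)/(h + 1/(2*h)) = 2*h/(h + 1/(2*h)))
U(184) + a(-12, 20) = 4*184**2/(1 + 2*184**2) - 8 = 4*33856/(1 + 2*33856) - 8 = 4*33856/(1 + 67712) - 8 = 4*33856/67713 - 8 = 4*33856*(1/67713) - 8 = 135424/67713 - 8 = -406280/67713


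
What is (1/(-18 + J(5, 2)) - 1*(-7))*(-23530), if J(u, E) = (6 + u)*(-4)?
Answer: -5094245/31 ≈ -1.6433e+5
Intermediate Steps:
J(u, E) = -24 - 4*u
(1/(-18 + J(5, 2)) - 1*(-7))*(-23530) = (1/(-18 + (-24 - 4*5)) - 1*(-7))*(-23530) = (1/(-18 + (-24 - 20)) + 7)*(-23530) = (1/(-18 - 44) + 7)*(-23530) = (1/(-62) + 7)*(-23530) = (-1/62 + 7)*(-23530) = (433/62)*(-23530) = -5094245/31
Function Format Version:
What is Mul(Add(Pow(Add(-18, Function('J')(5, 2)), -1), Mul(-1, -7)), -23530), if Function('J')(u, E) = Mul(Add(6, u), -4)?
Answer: Rational(-5094245, 31) ≈ -1.6433e+5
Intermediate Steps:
Function('J')(u, E) = Add(-24, Mul(-4, u))
Mul(Add(Pow(Add(-18, Function('J')(5, 2)), -1), Mul(-1, -7)), -23530) = Mul(Add(Pow(Add(-18, Add(-24, Mul(-4, 5))), -1), Mul(-1, -7)), -23530) = Mul(Add(Pow(Add(-18, Add(-24, -20)), -1), 7), -23530) = Mul(Add(Pow(Add(-18, -44), -1), 7), -23530) = Mul(Add(Pow(-62, -1), 7), -23530) = Mul(Add(Rational(-1, 62), 7), -23530) = Mul(Rational(433, 62), -23530) = Rational(-5094245, 31)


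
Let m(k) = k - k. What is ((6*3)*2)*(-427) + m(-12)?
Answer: -15372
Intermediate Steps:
m(k) = 0
((6*3)*2)*(-427) + m(-12) = ((6*3)*2)*(-427) + 0 = (18*2)*(-427) + 0 = 36*(-427) + 0 = -15372 + 0 = -15372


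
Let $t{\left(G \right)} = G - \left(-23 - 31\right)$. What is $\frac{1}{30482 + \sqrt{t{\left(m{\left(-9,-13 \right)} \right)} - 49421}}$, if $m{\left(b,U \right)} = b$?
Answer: $\frac{15241}{464600850} - \frac{i \sqrt{3086}}{232300425} \approx 3.2804 \cdot 10^{-5} - 2.3914 \cdot 10^{-7} i$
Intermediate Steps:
$t{\left(G \right)} = 54 + G$ ($t{\left(G \right)} = G - -54 = G + 54 = 54 + G$)
$\frac{1}{30482 + \sqrt{t{\left(m{\left(-9,-13 \right)} \right)} - 49421}} = \frac{1}{30482 + \sqrt{\left(54 - 9\right) - 49421}} = \frac{1}{30482 + \sqrt{45 - 49421}} = \frac{1}{30482 + \sqrt{-49376}} = \frac{1}{30482 + 4 i \sqrt{3086}}$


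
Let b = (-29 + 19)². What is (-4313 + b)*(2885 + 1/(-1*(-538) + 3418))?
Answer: -48083225993/3956 ≈ -1.2155e+7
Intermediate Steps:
b = 100 (b = (-10)² = 100)
(-4313 + b)*(2885 + 1/(-1*(-538) + 3418)) = (-4313 + 100)*(2885 + 1/(-1*(-538) + 3418)) = -4213*(2885 + 1/(538 + 3418)) = -4213*(2885 + 1/3956) = -4213*11413061/3956 = -48083225993/3956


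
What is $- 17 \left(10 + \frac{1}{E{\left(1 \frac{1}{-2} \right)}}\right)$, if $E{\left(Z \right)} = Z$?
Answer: $-136$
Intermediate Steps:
$- 17 \left(10 + \frac{1}{E{\left(1 \frac{1}{-2} \right)}}\right) = - 17 \left(10 + \frac{1}{1 \frac{1}{-2}}\right) = - 17 \left(10 + \frac{1}{1 \left(- \frac{1}{2}\right)}\right) = - 17 \left(10 + \frac{1}{- \frac{1}{2}}\right) = - 17 \left(10 - 2\right) = \left(-17\right) 8 = -136$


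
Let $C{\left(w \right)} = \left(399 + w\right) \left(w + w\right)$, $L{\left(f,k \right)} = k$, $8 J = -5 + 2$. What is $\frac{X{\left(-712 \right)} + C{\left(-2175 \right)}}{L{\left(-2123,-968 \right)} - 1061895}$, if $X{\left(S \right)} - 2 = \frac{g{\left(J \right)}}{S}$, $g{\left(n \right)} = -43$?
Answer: $- \frac{5500628667}{756758456} \approx -7.2687$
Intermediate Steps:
$J = - \frac{3}{8}$ ($J = \frac{-5 + 2}{8} = \frac{1}{8} \left(-3\right) = - \frac{3}{8} \approx -0.375$)
$X{\left(S \right)} = 2 - \frac{43}{S}$
$C{\left(w \right)} = 2 w \left(399 + w\right)$ ($C{\left(w \right)} = \left(399 + w\right) 2 w = 2 w \left(399 + w\right)$)
$\frac{X{\left(-712 \right)} + C{\left(-2175 \right)}}{L{\left(-2123,-968 \right)} - 1061895} = \frac{\left(2 - \frac{43}{-712}\right) + 2 \left(-2175\right) \left(399 - 2175\right)}{-968 - 1061895} = \frac{\left(2 - - \frac{43}{712}\right) + 2 \left(-2175\right) \left(-1776\right)}{-1062863} = \left(\left(2 + \frac{43}{712}\right) + 7725600\right) \left(- \frac{1}{1062863}\right) = \left(\frac{1467}{712} + 7725600\right) \left(- \frac{1}{1062863}\right) = \frac{5500628667}{712} \left(- \frac{1}{1062863}\right) = - \frac{5500628667}{756758456}$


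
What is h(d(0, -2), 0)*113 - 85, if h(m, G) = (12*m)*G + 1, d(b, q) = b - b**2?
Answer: 28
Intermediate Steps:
h(m, G) = 1 + 12*G*m (h(m, G) = 12*G*m + 1 = 1 + 12*G*m)
h(d(0, -2), 0)*113 - 85 = (1 + 12*0*(0*(1 - 1*0)))*113 - 85 = (1 + 12*0*(0*(1 + 0)))*113 - 85 = (1 + 12*0*(0*1))*113 - 85 = (1 + 12*0*0)*113 - 85 = (1 + 0)*113 - 85 = 1*113 - 85 = 113 - 85 = 28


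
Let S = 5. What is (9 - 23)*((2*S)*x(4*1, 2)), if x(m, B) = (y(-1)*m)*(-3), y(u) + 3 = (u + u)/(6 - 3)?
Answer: -6160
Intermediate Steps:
y(u) = -3 + 2*u/3 (y(u) = -3 + (u + u)/(6 - 3) = -3 + (2*u)/3 = -3 + (2*u)*(⅓) = -3 + 2*u/3)
x(m, B) = 11*m (x(m, B) = ((-3 + (⅔)*(-1))*m)*(-3) = ((-3 - ⅔)*m)*(-3) = -11*m/3*(-3) = 11*m)
(9 - 23)*((2*S)*x(4*1, 2)) = (9 - 23)*((2*5)*(11*(4*1))) = -140*11*4 = -140*44 = -14*440 = -6160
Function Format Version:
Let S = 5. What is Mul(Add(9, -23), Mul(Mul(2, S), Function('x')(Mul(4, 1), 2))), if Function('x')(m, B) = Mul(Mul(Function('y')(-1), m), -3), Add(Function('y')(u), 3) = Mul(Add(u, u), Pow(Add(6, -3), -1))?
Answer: -6160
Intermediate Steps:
Function('y')(u) = Add(-3, Mul(Rational(2, 3), u)) (Function('y')(u) = Add(-3, Mul(Add(u, u), Pow(Add(6, -3), -1))) = Add(-3, Mul(Mul(2, u), Pow(3, -1))) = Add(-3, Mul(Mul(2, u), Rational(1, 3))) = Add(-3, Mul(Rational(2, 3), u)))
Function('x')(m, B) = Mul(11, m) (Function('x')(m, B) = Mul(Mul(Add(-3, Mul(Rational(2, 3), -1)), m), -3) = Mul(Mul(Add(-3, Rational(-2, 3)), m), -3) = Mul(Mul(Rational(-11, 3), m), -3) = Mul(11, m))
Mul(Add(9, -23), Mul(Mul(2, S), Function('x')(Mul(4, 1), 2))) = Mul(Add(9, -23), Mul(Mul(2, 5), Mul(11, Mul(4, 1)))) = Mul(-14, Mul(10, Mul(11, 4))) = Mul(-14, Mul(10, 44)) = Mul(-14, 440) = -6160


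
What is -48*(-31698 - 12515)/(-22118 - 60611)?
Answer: -2122224/82729 ≈ -25.653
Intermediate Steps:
-48*(-31698 - 12515)/(-22118 - 60611) = -(-2122224)/(-82729) = -(-2122224)*(-1)/82729 = -48*44213/82729 = -2122224/82729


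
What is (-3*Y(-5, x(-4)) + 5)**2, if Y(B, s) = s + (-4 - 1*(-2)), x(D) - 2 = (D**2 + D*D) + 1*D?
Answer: 6241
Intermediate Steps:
x(D) = 2 + D + 2*D**2 (x(D) = 2 + ((D**2 + D*D) + 1*D) = 2 + ((D**2 + D**2) + D) = 2 + (2*D**2 + D) = 2 + (D + 2*D**2) = 2 + D + 2*D**2)
Y(B, s) = -2 + s (Y(B, s) = s + (-4 + 2) = s - 2 = -2 + s)
(-3*Y(-5, x(-4)) + 5)**2 = (-3*(-2 + (2 - 4 + 2*(-4)**2)) + 5)**2 = (-3*(-2 + (2 - 4 + 2*16)) + 5)**2 = (-3*(-2 + (2 - 4 + 32)) + 5)**2 = (-3*(-2 + 30) + 5)**2 = (-3*28 + 5)**2 = (-84 + 5)**2 = (-79)**2 = 6241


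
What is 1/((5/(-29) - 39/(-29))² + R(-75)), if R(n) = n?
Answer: -841/61919 ≈ -0.013582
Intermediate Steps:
1/((5/(-29) - 39/(-29))² + R(-75)) = 1/((5/(-29) - 39/(-29))² - 75) = 1/((5*(-1/29) - 39*(-1/29))² - 75) = 1/((-5/29 + 39/29)² - 75) = 1/((34/29)² - 75) = 1/(1156/841 - 75) = 1/(-61919/841) = -841/61919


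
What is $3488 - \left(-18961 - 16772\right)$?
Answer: $39221$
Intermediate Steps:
$3488 - \left(-18961 - 16772\right) = 3488 - -35733 = 3488 + 35733 = 39221$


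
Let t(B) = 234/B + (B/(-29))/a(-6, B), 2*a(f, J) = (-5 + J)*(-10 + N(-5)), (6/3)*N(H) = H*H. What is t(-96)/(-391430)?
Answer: 577299/91719877600 ≈ 6.2942e-6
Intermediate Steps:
N(H) = H**2/2 (N(H) = (H*H)/2 = H**2/2)
a(f, J) = -25/4 + 5*J/4 (a(f, J) = ((-5 + J)*(-10 + (1/2)*(-5)**2))/2 = ((-5 + J)*(-10 + (1/2)*25))/2 = ((-5 + J)*(-10 + 25/2))/2 = ((-5 + J)*(5/2))/2 = (-25/2 + 5*J/2)/2 = -25/4 + 5*J/4)
t(B) = 234/B - B/(29*(-25/4 + 5*B/4)) (t(B) = 234/B + (B/(-29))/(-25/4 + 5*B/4) = 234/B + (B*(-1/29))/(-25/4 + 5*B/4) = 234/B + (-B/29)/(-25/4 + 5*B/4) = 234/B - B/(29*(-25/4 + 5*B/4)))
t(-96)/(-391430) = ((2/145)*(84825 - 16965*(-96) + 2*(-96)**2)/(-96*(5 - 1*(-96))))/(-391430) = ((2/145)*(-1/96)*(84825 + 1628640 + 2*9216)/(5 + 96))*(-1/391430) = ((2/145)*(-1/96)*(84825 + 1628640 + 18432)/101)*(-1/391430) = ((2/145)*(-1/96)*(1/101)*1731897)*(-1/391430) = -577299/234320*(-1/391430) = 577299/91719877600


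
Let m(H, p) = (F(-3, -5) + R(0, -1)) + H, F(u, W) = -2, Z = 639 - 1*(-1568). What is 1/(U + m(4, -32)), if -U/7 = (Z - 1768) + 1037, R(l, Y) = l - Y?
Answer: -1/10329 ≈ -9.6815e-5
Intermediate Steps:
Z = 2207 (Z = 639 + 1568 = 2207)
m(H, p) = -1 + H (m(H, p) = (-2 + (0 - 1*(-1))) + H = (-2 + (0 + 1)) + H = (-2 + 1) + H = -1 + H)
U = -10332 (U = -7*((2207 - 1768) + 1037) = -7*(439 + 1037) = -7*1476 = -10332)
1/(U + m(4, -32)) = 1/(-10332 + (-1 + 4)) = 1/(-10332 + 3) = 1/(-10329) = -1/10329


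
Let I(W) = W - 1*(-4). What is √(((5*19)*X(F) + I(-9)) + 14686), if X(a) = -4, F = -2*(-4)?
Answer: 3*√1589 ≈ 119.59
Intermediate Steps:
F = 8
I(W) = 4 + W (I(W) = W + 4 = 4 + W)
√(((5*19)*X(F) + I(-9)) + 14686) = √(((5*19)*(-4) + (4 - 9)) + 14686) = √((95*(-4) - 5) + 14686) = √((-380 - 5) + 14686) = √(-385 + 14686) = √14301 = 3*√1589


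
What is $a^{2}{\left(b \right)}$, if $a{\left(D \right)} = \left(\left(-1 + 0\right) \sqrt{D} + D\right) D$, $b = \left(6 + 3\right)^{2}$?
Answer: $34012224$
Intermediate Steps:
$b = 81$ ($b = 9^{2} = 81$)
$a{\left(D \right)} = D \left(D - \sqrt{D}\right)$ ($a{\left(D \right)} = \left(- \sqrt{D} + D\right) D = \left(D - \sqrt{D}\right) D = D \left(D - \sqrt{D}\right)$)
$a^{2}{\left(b \right)} = \left(81^{2} - 81^{\frac{3}{2}}\right)^{2} = \left(6561 - 729\right)^{2} = 5832^{2} = 34012224$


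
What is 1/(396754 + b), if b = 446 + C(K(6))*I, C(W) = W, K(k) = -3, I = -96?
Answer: 1/397488 ≈ 2.5158e-6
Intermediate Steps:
b = 734 (b = 446 - 3*(-96) = 446 + 288 = 734)
1/(396754 + b) = 1/(396754 + 734) = 1/397488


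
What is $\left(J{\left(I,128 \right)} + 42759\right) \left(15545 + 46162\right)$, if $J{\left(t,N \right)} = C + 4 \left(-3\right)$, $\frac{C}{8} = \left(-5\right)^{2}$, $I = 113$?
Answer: $2650130529$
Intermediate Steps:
$C = 200$ ($C = 8 \left(-5\right)^{2} = 8 \cdot 25 = 200$)
$J{\left(t,N \right)} = 188$ ($J{\left(t,N \right)} = 200 + 4 \left(-3\right) = 200 - 12 = 188$)
$\left(J{\left(I,128 \right)} + 42759\right) \left(15545 + 46162\right) = \left(188 + 42759\right) \left(15545 + 46162\right) = 42947 \cdot 61707 = 2650130529$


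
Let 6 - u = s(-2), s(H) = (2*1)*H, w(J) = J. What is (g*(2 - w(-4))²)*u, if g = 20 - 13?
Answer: 2520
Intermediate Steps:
s(H) = 2*H
u = 10 (u = 6 - 2*(-2) = 6 - 1*(-4) = 6 + 4 = 10)
g = 7
(g*(2 - w(-4))²)*u = (7*(2 - 1*(-4))²)*10 = (7*(2 + 4)²)*10 = (7*6²)*10 = (7*36)*10 = 252*10 = 2520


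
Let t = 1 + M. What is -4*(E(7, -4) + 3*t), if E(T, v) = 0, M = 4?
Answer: -60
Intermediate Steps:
t = 5 (t = 1 + 4 = 5)
-4*(E(7, -4) + 3*t) = -4*(0 + 3*5) = -4*(0 + 15) = -4*15 = -60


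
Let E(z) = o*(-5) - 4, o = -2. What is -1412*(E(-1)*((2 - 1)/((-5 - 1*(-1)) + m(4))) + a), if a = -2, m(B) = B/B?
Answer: 5648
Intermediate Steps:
m(B) = 1
E(z) = 6 (E(z) = -2*(-5) - 4 = 10 - 4 = 6)
-1412*(E(-1)*((2 - 1)/((-5 - 1*(-1)) + m(4))) + a) = -1412*(6*((2 - 1)/((-5 - 1*(-1)) + 1)) - 2) = -1412*(6*(1/((-5 + 1) + 1)) - 2) = -1412*(6*(1/(-4 + 1)) - 2) = -1412*(6*(1/(-3)) - 2) = -1412*(6*(1*(-⅓)) - 2) = -1412*(6*(-⅓) - 2) = -1412*(-2 - 2) = -1412*(-4) = 5648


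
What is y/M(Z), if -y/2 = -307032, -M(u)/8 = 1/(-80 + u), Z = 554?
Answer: -36383292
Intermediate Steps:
M(u) = -8/(-80 + u)
y = 614064 (y = -2*(-307032) = 614064)
y/M(Z) = 614064/((-8/(-80 + 554))) = 614064/((-8/474)) = 614064/((-8*1/474)) = 614064/(-4/237) = 614064*(-237/4) = -36383292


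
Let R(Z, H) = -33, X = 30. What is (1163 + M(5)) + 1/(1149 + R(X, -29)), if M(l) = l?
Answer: 1303489/1116 ≈ 1168.0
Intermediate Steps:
(1163 + M(5)) + 1/(1149 + R(X, -29)) = (1163 + 5) + 1/(1149 - 33) = 1168 + 1/1116 = 1303489/1116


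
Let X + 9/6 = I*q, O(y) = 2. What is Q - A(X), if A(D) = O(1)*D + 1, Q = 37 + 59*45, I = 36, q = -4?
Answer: 2982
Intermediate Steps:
X = -291/2 (X = -3/2 + 36*(-4) = -3/2 - 144 = -291/2 ≈ -145.50)
Q = 2692 (Q = 37 + 2655 = 2692)
A(D) = 1 + 2*D (A(D) = 2*D + 1 = 1 + 2*D)
Q - A(X) = 2692 - (1 + 2*(-291/2)) = 2692 - (1 - 291) = 2692 - 1*(-290) = 2692 + 290 = 2982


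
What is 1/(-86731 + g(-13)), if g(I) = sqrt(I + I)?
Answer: -86731/7522266387 - I*sqrt(26)/7522266387 ≈ -1.153e-5 - 6.7786e-10*I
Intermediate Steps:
g(I) = sqrt(2)*sqrt(I) (g(I) = sqrt(2*I) = sqrt(2)*sqrt(I))
1/(-86731 + g(-13)) = 1/(-86731 + sqrt(2)*sqrt(-13)) = 1/(-86731 + sqrt(2)*(I*sqrt(13))) = 1/(-86731 + I*sqrt(26))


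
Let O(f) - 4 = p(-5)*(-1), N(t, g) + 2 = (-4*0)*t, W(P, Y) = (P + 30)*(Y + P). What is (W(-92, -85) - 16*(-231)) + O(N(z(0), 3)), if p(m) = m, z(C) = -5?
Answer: 14679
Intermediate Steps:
W(P, Y) = (30 + P)*(P + Y)
N(t, g) = -2 (N(t, g) = -2 + (-4*0)*t = -2 + 0*t = -2 + 0 = -2)
O(f) = 9 (O(f) = 4 - 5*(-1) = 4 + 5 = 9)
(W(-92, -85) - 16*(-231)) + O(N(z(0), 3)) = (((-92)² + 30*(-92) + 30*(-85) - 92*(-85)) - 16*(-231)) + 9 = ((8464 - 2760 - 2550 + 7820) + 3696) + 9 = (10974 + 3696) + 9 = 14670 + 9 = 14679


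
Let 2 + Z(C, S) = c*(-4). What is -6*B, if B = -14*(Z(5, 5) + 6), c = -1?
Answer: 672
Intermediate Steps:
Z(C, S) = 2 (Z(C, S) = -2 - 1*(-4) = -2 + 4 = 2)
B = -112 (B = -14*(2 + 6) = -14*8 = -112)
-6*B = -6*(-112) = 672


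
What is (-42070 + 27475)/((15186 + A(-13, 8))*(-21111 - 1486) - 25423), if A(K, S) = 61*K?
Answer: 695/15488764 ≈ 4.4871e-5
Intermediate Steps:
(-42070 + 27475)/((15186 + A(-13, 8))*(-21111 - 1486) - 25423) = (-42070 + 27475)/((15186 + 61*(-13))*(-21111 - 1486) - 25423) = -14595/((15186 - 793)*(-22597) - 25423) = -14595/(14393*(-22597) - 25423) = -14595/(-325238621 - 25423) = -14595/(-325264044) = -14595*(-1/325264044) = 695/15488764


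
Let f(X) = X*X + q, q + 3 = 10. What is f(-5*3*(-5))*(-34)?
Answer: -191488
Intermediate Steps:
q = 7 (q = -3 + 10 = 7)
f(X) = 7 + X² (f(X) = X*X + 7 = X² + 7 = 7 + X²)
f(-5*3*(-5))*(-34) = (7 + (-5*3*(-5))²)*(-34) = (7 + (-15*(-5))²)*(-34) = (7 + 75²)*(-34) = (7 + 5625)*(-34) = 5632*(-34) = -191488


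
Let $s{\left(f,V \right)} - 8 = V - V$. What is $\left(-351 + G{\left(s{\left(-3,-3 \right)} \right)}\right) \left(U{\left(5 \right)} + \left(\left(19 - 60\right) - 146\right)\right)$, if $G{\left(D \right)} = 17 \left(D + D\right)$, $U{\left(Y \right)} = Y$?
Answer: $14378$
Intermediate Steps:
$s{\left(f,V \right)} = 8$ ($s{\left(f,V \right)} = 8 + \left(V - V\right) = 8 + 0 = 8$)
$G{\left(D \right)} = 34 D$ ($G{\left(D \right)} = 17 \cdot 2 D = 34 D$)
$\left(-351 + G{\left(s{\left(-3,-3 \right)} \right)}\right) \left(U{\left(5 \right)} + \left(\left(19 - 60\right) - 146\right)\right) = \left(-351 + 34 \cdot 8\right) \left(5 + \left(\left(19 - 60\right) - 146\right)\right) = \left(-351 + 272\right) \left(5 + \left(\left(19 - 60\right) - 146\right)\right) = - 79 \left(5 - 187\right) = \left(-79\right) \left(-182\right) = 14378$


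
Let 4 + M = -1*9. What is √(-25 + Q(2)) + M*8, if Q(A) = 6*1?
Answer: -104 + I*√19 ≈ -104.0 + 4.3589*I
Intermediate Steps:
M = -13 (M = -4 - 1*9 = -4 - 9 = -13)
Q(A) = 6
√(-25 + Q(2)) + M*8 = √(-25 + 6) - 13*8 = √(-19) - 104 = I*√19 - 104 = -104 + I*√19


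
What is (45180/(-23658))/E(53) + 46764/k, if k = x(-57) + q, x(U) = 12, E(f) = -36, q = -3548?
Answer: -137738129/10456836 ≈ -13.172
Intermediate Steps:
k = -3536 (k = 12 - 3548 = -3536)
(45180/(-23658))/E(53) + 46764/k = (45180/(-23658))/(-36) + 46764/(-3536) = (45180*(-1/23658))*(-1/36) + 46764*(-1/3536) = -7530/3943*(-1/36) - 11691/884 = 1255/23658 - 11691/884 = -137738129/10456836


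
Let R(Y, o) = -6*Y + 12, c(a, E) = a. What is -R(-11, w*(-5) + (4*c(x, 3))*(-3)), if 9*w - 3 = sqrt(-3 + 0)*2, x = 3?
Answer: -78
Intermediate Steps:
w = 1/3 + 2*I*sqrt(3)/9 (w = 1/3 + (sqrt(-3 + 0)*2)/9 = 1/3 + (sqrt(-3)*2)/9 = 1/3 + ((I*sqrt(3))*2)/9 = 1/3 + (2*I*sqrt(3))/9 = 1/3 + 2*I*sqrt(3)/9 ≈ 0.33333 + 0.3849*I)
R(Y, o) = 12 - 6*Y
-R(-11, w*(-5) + (4*c(x, 3))*(-3)) = -(12 - 6*(-11)) = -(12 + 66) = -1*78 = -78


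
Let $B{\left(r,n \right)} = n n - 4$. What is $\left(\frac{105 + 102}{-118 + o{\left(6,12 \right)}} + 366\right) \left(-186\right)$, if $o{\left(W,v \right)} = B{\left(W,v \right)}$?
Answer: $- \frac{768087}{11} \approx -69826.0$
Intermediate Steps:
$B{\left(r,n \right)} = -4 + n^{2}$ ($B{\left(r,n \right)} = n^{2} - 4 = -4 + n^{2}$)
$o{\left(W,v \right)} = -4 + v^{2}$
$\left(\frac{105 + 102}{-118 + o{\left(6,12 \right)}} + 366\right) \left(-186\right) = \left(\frac{105 + 102}{-118 - \left(4 - 12^{2}\right)} + 366\right) \left(-186\right) = \left(\frac{207}{-118 + \left(-4 + 144\right)} + 366\right) \left(-186\right) = \left(\frac{207}{-118 + 140} + 366\right) \left(-186\right) = \left(\frac{207}{22} + 366\right) \left(-186\right) = \frac{8259}{22} \left(-186\right) = - \frac{768087}{11}$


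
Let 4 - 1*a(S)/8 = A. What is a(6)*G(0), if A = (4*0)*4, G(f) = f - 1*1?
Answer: -32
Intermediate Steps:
G(f) = -1 + f (G(f) = f - 1 = -1 + f)
A = 0 (A = 0*4 = 0)
a(S) = 32 (a(S) = 32 - 8*0 = 32 + 0 = 32)
a(6)*G(0) = 32*(-1 + 0) = 32*(-1) = -32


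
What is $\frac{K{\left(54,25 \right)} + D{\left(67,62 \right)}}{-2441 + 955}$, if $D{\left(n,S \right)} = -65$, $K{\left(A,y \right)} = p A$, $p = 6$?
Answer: $- \frac{259}{1486} \approx -0.17429$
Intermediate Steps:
$K{\left(A,y \right)} = 6 A$
$\frac{K{\left(54,25 \right)} + D{\left(67,62 \right)}}{-2441 + 955} = \frac{6 \cdot 54 - 65}{-2441 + 955} = \frac{324 - 65}{-1486} = 259 \left(- \frac{1}{1486}\right) = - \frac{259}{1486}$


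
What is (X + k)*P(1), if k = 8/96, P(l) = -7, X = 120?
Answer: -10087/12 ≈ -840.58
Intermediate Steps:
k = 1/12 (k = 8*(1/96) = 1/12 ≈ 0.083333)
(X + k)*P(1) = (120 + 1/12)*(-7) = (1441/12)*(-7) = -10087/12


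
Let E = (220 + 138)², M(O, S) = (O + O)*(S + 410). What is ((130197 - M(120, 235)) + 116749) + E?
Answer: 220310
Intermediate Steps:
M(O, S) = 2*O*(410 + S) (M(O, S) = (2*O)*(410 + S) = 2*O*(410 + S))
E = 128164 (E = 358² = 128164)
((130197 - M(120, 235)) + 116749) + E = ((130197 - 2*120*(410 + 235)) + 116749) + 128164 = ((130197 - 2*120*645) + 116749) + 128164 = ((130197 - 1*154800) + 116749) + 128164 = ((130197 - 154800) + 116749) + 128164 = (-24603 + 116749) + 128164 = 92146 + 128164 = 220310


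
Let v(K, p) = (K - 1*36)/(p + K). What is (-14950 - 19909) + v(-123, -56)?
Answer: -6239602/179 ≈ -34858.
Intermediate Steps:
v(K, p) = (-36 + K)/(K + p) (v(K, p) = (K - 36)/(K + p) = (-36 + K)/(K + p))
(-14950 - 19909) + v(-123, -56) = (-14950 - 19909) + (-36 - 123)/(-123 - 56) = -34859 - 159/(-179) = -34859 - 1/179*(-159) = -34859 + 159/179 = -6239602/179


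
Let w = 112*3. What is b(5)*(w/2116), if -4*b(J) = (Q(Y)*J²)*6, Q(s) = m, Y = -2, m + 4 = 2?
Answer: 6300/529 ≈ 11.909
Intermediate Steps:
m = -2 (m = -4 + 2 = -2)
Q(s) = -2
w = 336
b(J) = 3*J² (b(J) = -(-2*J²)*6/4 = -(-3)*J² = 3*J²)
b(5)*(w/2116) = (3*5²)*(336/2116) = (3*25)*(336*(1/2116)) = 75*(84/529) = 6300/529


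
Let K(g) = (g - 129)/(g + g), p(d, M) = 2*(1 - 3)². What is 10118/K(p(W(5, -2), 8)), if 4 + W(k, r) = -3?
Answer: -161888/121 ≈ -1337.9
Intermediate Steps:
W(k, r) = -7 (W(k, r) = -4 - 3 = -7)
p(d, M) = 8 (p(d, M) = 2*(-2)² = 2*4 = 8)
K(g) = (-129 + g)/(2*g) (K(g) = (-129 + g)/((2*g)) = (-129 + g)*(1/(2*g)) = (-129 + g)/(2*g))
10118/K(p(W(5, -2), 8)) = 10118/(((½)*(-129 + 8)/8)) = 10118/(((½)*(⅛)*(-121))) = 10118/(-121/16) = 10118*(-16/121) = -161888/121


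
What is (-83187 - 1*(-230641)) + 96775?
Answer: 244229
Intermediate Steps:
(-83187 - 1*(-230641)) + 96775 = (-83187 + 230641) + 96775 = 147454 + 96775 = 244229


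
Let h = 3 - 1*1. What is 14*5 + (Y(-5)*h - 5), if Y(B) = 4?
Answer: 73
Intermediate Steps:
h = 2 (h = 3 - 1 = 2)
14*5 + (Y(-5)*h - 5) = 14*5 + (4*2 - 5) = 70 + (8 - 5) = 70 + 3 = 73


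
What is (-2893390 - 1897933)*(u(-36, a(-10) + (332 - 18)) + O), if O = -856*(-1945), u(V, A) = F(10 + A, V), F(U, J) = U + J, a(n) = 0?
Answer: -7978549390184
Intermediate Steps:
F(U, J) = J + U
u(V, A) = 10 + A + V (u(V, A) = V + (10 + A) = 10 + A + V)
O = 1664920
(-2893390 - 1897933)*(u(-36, a(-10) + (332 - 18)) + O) = (-2893390 - 1897933)*((10 + (0 + (332 - 18)) - 36) + 1664920) = -4791323*((10 + (0 + 314) - 36) + 1664920) = -4791323*((10 + 314 - 36) + 1664920) = -4791323*(288 + 1664920) = -4791323*1665208 = -7978549390184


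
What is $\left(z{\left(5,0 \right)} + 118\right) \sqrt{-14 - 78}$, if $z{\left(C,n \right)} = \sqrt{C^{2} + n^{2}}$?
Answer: $246 i \sqrt{23} \approx 1179.8 i$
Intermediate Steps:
$\left(z{\left(5,0 \right)} + 118\right) \sqrt{-14 - 78} = \left(\sqrt{5^{2} + 0^{2}} + 118\right) \sqrt{-14 - 78} = \left(\sqrt{25 + 0} + 118\right) \sqrt{-92} = \left(\sqrt{25} + 118\right) 2 i \sqrt{23} = \left(5 + 118\right) 2 i \sqrt{23} = 123 \cdot 2 i \sqrt{23} = 246 i \sqrt{23}$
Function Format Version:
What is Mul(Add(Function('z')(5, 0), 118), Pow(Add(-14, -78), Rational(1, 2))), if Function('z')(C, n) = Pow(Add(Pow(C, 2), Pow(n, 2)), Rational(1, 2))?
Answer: Mul(246, I, Pow(23, Rational(1, 2))) ≈ Mul(1179.8, I)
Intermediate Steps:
Mul(Add(Function('z')(5, 0), 118), Pow(Add(-14, -78), Rational(1, 2))) = Mul(Add(Pow(Add(Pow(5, 2), Pow(0, 2)), Rational(1, 2)), 118), Pow(Add(-14, -78), Rational(1, 2))) = Mul(Add(Pow(Add(25, 0), Rational(1, 2)), 118), Pow(-92, Rational(1, 2))) = Mul(Add(Pow(25, Rational(1, 2)), 118), Mul(2, I, Pow(23, Rational(1, 2)))) = Mul(Add(5, 118), Mul(2, I, Pow(23, Rational(1, 2)))) = Mul(123, Mul(2, I, Pow(23, Rational(1, 2)))) = Mul(246, I, Pow(23, Rational(1, 2)))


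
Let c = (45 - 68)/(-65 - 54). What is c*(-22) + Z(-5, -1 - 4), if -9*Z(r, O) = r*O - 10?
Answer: -2113/357 ≈ -5.9188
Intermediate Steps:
Z(r, O) = 10/9 - O*r/9 (Z(r, O) = -(r*O - 10)/9 = -(O*r - 10)/9 = -(-10 + O*r)/9 = 10/9 - O*r/9)
c = 23/119 (c = -23/(-119) = -23*(-1/119) = 23/119 ≈ 0.19328)
c*(-22) + Z(-5, -1 - 4) = (23/119)*(-22) + (10/9 - 1/9*(-1 - 4)*(-5)) = -506/119 + (10/9 - 1/9*(-5)*(-5)) = -506/119 + (10/9 - 25/9) = -506/119 - 5/3 = -2113/357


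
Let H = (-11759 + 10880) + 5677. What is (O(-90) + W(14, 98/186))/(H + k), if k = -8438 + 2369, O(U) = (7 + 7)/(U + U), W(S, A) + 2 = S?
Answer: -1073/114390 ≈ -0.0093802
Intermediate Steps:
W(S, A) = -2 + S
O(U) = 7/U (O(U) = 14/((2*U)) = 14*(1/(2*U)) = 7/U)
H = 4798 (H = -879 + 5677 = 4798)
k = -6069
(O(-90) + W(14, 98/186))/(H + k) = (7/(-90) + (-2 + 14))/(4798 - 6069) = (7*(-1/90) + 12)/(-1271) = (-7/90 + 12)*(-1/1271) = (1073/90)*(-1/1271) = -1073/114390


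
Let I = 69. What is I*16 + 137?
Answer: 1241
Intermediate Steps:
I*16 + 137 = 69*16 + 137 = 1104 + 137 = 1241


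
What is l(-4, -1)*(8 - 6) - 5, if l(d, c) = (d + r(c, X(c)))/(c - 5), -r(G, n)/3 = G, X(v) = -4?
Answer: -14/3 ≈ -4.6667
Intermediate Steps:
r(G, n) = -3*G
l(d, c) = (d - 3*c)/(-5 + c) (l(d, c) = (d - 3*c)/(c - 5) = (d - 3*c)/(-5 + c))
l(-4, -1)*(8 - 6) - 5 = ((-4 - 3*(-1))/(-5 - 1))*(8 - 6) - 5 = ((-4 + 3)/(-6))*2 - 5 = -1/6*(-1)*2 - 5 = (1/6)*2 - 5 = 1/3 - 5 = -14/3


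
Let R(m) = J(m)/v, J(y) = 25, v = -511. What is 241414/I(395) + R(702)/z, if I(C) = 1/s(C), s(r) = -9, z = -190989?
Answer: -212048017433129/97595379 ≈ -2.1727e+6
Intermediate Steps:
I(C) = -⅑ (I(C) = 1/(-9) = -⅑)
R(m) = -25/511 (R(m) = 25/(-511) = 25*(-1/511) = -25/511)
241414/I(395) + R(702)/z = 241414/(-⅑) - 25/511/(-190989) = 241414*(-9) - 25/511*(-1/190989) = -2172726 + 25/97595379 = -212048017433129/97595379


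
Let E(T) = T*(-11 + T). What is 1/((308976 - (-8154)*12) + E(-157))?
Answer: 1/433200 ≈ 2.3084e-6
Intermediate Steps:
1/((308976 - (-8154)*12) + E(-157)) = 1/((308976 - (-8154)*12) - 157*(-11 - 157)) = 1/((308976 - 1*(-97848)) - 157*(-168)) = 1/((308976 + 97848) + 26376) = 1/(406824 + 26376) = 1/433200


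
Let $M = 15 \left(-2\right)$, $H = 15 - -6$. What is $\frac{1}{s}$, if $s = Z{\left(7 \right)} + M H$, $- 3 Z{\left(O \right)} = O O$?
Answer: $- \frac{3}{1939} \approx -0.0015472$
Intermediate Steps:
$Z{\left(O \right)} = - \frac{O^{2}}{3}$ ($Z{\left(O \right)} = - \frac{O O}{3} = - \frac{O^{2}}{3}$)
$H = 21$ ($H = 15 + 6 = 21$)
$M = -30$
$s = - \frac{1939}{3}$ ($s = - \frac{7^{2}}{3} - 630 = \left(- \frac{1}{3}\right) 49 - 630 = - \frac{49}{3} - 630 = - \frac{1939}{3} \approx -646.33$)
$\frac{1}{s} = \frac{1}{- \frac{1939}{3}} = - \frac{3}{1939}$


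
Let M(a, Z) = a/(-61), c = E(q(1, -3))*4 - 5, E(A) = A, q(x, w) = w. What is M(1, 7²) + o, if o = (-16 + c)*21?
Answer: -42274/61 ≈ -693.02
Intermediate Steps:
c = -17 (c = -3*4 - 5 = -12 - 5 = -17)
M(a, Z) = -a/61 (M(a, Z) = a*(-1/61) = -a/61)
o = -693 (o = (-16 - 17)*21 = -33*21 = -693)
M(1, 7²) + o = -1/61*1 - 693 = -1/61 - 693 = -42274/61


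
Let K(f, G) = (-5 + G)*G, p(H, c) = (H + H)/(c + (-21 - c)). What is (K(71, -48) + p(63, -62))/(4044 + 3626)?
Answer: 1269/3835 ≈ 0.33090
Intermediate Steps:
p(H, c) = -2*H/21 (p(H, c) = (2*H)/(-21) = (2*H)*(-1/21) = -2*H/21)
K(f, G) = G*(-5 + G)
(K(71, -48) + p(63, -62))/(4044 + 3626) = (-48*(-5 - 48) - 2/21*63)/(4044 + 3626) = (-48*(-53) - 6)/7670 = (2544 - 6)*(1/7670) = 2538*(1/7670) = 1269/3835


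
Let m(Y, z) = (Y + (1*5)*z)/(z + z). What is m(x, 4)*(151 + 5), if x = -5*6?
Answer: -195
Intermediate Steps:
x = -30
m(Y, z) = (Y + 5*z)/(2*z) (m(Y, z) = (Y + 5*z)/((2*z)) = (Y + 5*z)*(1/(2*z)) = (Y + 5*z)/(2*z))
m(x, 4)*(151 + 5) = ((½)*(-30 + 5*4)/4)*(151 + 5) = ((½)*(¼)*(-30 + 20))*156 = ((½)*(¼)*(-10))*156 = -5/4*156 = -195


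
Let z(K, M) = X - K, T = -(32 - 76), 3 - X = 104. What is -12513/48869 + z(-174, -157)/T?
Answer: 3016865/2150236 ≈ 1.4030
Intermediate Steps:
X = -101 (X = 3 - 1*104 = 3 - 104 = -101)
T = 44 (T = -1*(-44) = 44)
z(K, M) = -101 - K
-12513/48869 + z(-174, -157)/T = -12513/48869 + (-101 - 1*(-174))/44 = -12513*1/48869 + (-101 + 174)*(1/44) = -12513/48869 + 73*(1/44) = -12513/48869 + 73/44 = 3016865/2150236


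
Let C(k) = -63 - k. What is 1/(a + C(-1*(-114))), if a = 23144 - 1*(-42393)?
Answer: 1/65360 ≈ 1.5300e-5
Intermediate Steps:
a = 65537 (a = 23144 + 42393 = 65537)
1/(a + C(-1*(-114))) = 1/(65537 + (-63 - (-1)*(-114))) = 1/(65537 + (-63 - 1*114)) = 1/(65537 + (-63 - 114)) = 1/(65537 - 177) = 1/65360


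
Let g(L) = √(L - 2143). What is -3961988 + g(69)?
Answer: -3961988 + I*√2074 ≈ -3.962e+6 + 45.541*I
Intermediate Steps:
g(L) = √(-2143 + L)
-3961988 + g(69) = -3961988 + √(-2143 + 69) = -3961988 + √(-2074) = -3961988 + I*√2074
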